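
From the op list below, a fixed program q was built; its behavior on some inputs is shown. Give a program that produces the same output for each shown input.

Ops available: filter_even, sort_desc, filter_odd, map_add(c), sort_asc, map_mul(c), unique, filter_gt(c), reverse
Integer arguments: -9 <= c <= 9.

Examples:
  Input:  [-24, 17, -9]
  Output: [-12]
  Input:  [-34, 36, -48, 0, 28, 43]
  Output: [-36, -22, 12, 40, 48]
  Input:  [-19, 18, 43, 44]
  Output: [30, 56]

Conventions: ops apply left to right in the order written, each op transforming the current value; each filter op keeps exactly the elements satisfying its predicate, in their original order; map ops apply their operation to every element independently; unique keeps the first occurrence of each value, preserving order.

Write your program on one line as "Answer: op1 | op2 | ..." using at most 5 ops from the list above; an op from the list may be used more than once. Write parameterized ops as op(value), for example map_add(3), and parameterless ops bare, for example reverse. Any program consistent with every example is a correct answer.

map_add(6) | sort_desc | map_add(6) | reverse | filter_even

Check, running the answer program on each example:
  [-24, 17, -9] -> [-18, 23, -3] -> [23, -3, -18] -> [29, 3, -12] -> [-12, 3, 29] -> [-12]
  [-34, 36, -48, 0, 28, 43] -> [-28, 42, -42, 6, 34, 49] -> [49, 42, 34, 6, -28, -42] -> [55, 48, 40, 12, -22, -36] -> [-36, -22, 12, 40, 48, 55] -> [-36, -22, 12, 40, 48]
  [-19, 18, 43, 44] -> [-13, 24, 49, 50] -> [50, 49, 24, -13] -> [56, 55, 30, -7] -> [-7, 30, 55, 56] -> [30, 56]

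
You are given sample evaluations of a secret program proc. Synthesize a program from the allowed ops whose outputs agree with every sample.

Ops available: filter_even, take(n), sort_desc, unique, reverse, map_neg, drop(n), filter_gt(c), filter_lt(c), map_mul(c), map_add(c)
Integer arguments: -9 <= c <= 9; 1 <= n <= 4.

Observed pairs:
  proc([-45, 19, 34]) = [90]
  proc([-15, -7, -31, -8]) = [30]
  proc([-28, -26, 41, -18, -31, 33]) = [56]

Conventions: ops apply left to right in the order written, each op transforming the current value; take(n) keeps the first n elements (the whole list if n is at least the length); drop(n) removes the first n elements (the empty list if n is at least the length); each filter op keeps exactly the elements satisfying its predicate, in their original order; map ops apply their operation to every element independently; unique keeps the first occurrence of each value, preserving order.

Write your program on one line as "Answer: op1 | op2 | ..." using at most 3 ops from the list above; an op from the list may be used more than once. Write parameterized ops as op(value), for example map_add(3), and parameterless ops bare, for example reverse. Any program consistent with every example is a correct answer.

take(4) | map_mul(-2) | take(1)

Check, running the answer program on each example:
  [-45, 19, 34] -> [-45, 19, 34] -> [90, -38, -68] -> [90]
  [-15, -7, -31, -8] -> [-15, -7, -31, -8] -> [30, 14, 62, 16] -> [30]
  [-28, -26, 41, -18, -31, 33] -> [-28, -26, 41, -18] -> [56, 52, -82, 36] -> [56]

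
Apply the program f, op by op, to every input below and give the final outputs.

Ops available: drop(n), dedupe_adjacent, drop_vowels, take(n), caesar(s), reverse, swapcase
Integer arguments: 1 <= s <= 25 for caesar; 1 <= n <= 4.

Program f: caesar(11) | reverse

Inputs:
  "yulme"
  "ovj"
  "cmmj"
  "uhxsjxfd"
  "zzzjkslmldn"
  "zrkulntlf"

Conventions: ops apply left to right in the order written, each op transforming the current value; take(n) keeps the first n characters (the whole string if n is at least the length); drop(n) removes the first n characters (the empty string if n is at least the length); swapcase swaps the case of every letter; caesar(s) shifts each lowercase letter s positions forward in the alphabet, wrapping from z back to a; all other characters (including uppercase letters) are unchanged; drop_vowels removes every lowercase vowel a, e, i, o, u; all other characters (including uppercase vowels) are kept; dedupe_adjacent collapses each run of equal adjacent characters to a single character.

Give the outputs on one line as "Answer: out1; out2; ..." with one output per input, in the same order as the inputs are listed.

Execution, op by op:
  "yulme" -> "jfwxp" -> "pxwfj"
  "ovj" -> "zgu" -> "ugz"
  "cmmj" -> "nxxu" -> "uxxn"
  "uhxsjxfd" -> "fsiduiqo" -> "oqiudisf"
  "zzzjkslmldn" -> "kkkuvdwxwoy" -> "yowxwdvukkk"
  "zrkulntlf" -> "kcvfwyewq" -> "qweywfvck"

"pxwfj"; "ugz"; "uxxn"; "oqiudisf"; "yowxwdvukkk"; "qweywfvck"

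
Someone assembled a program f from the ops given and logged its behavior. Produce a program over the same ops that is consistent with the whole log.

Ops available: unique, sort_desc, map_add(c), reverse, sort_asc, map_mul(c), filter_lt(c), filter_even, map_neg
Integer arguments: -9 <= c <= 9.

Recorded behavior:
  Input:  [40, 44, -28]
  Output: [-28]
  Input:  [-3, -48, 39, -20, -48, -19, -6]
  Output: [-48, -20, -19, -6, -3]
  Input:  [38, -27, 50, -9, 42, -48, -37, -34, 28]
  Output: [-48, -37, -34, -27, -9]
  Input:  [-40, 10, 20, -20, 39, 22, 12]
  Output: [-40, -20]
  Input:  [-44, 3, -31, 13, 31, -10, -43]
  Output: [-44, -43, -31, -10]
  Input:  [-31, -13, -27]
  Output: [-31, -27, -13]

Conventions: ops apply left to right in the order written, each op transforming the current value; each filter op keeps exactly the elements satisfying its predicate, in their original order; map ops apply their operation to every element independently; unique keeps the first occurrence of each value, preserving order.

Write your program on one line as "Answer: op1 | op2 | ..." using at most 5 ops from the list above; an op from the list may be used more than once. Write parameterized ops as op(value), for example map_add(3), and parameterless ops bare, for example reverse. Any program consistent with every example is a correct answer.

unique | filter_lt(3) | reverse | sort_desc | sort_asc

Check, running the answer program on each example:
  [40, 44, -28] -> [40, 44, -28] -> [-28] -> [-28] -> [-28] -> [-28]
  [-3, -48, 39, -20, -48, -19, -6] -> [-3, -48, 39, -20, -19, -6] -> [-3, -48, -20, -19, -6] -> [-6, -19, -20, -48, -3] -> [-3, -6, -19, -20, -48] -> [-48, -20, -19, -6, -3]
  [38, -27, 50, -9, 42, -48, -37, -34, 28] -> [38, -27, 50, -9, 42, -48, -37, -34, 28] -> [-27, -9, -48, -37, -34] -> [-34, -37, -48, -9, -27] -> [-9, -27, -34, -37, -48] -> [-48, -37, -34, -27, -9]
  [-40, 10, 20, -20, 39, 22, 12] -> [-40, 10, 20, -20, 39, 22, 12] -> [-40, -20] -> [-20, -40] -> [-20, -40] -> [-40, -20]
  [-44, 3, -31, 13, 31, -10, -43] -> [-44, 3, -31, 13, 31, -10, -43] -> [-44, -31, -10, -43] -> [-43, -10, -31, -44] -> [-10, -31, -43, -44] -> [-44, -43, -31, -10]
  [-31, -13, -27] -> [-31, -13, -27] -> [-31, -13, -27] -> [-27, -13, -31] -> [-13, -27, -31] -> [-31, -27, -13]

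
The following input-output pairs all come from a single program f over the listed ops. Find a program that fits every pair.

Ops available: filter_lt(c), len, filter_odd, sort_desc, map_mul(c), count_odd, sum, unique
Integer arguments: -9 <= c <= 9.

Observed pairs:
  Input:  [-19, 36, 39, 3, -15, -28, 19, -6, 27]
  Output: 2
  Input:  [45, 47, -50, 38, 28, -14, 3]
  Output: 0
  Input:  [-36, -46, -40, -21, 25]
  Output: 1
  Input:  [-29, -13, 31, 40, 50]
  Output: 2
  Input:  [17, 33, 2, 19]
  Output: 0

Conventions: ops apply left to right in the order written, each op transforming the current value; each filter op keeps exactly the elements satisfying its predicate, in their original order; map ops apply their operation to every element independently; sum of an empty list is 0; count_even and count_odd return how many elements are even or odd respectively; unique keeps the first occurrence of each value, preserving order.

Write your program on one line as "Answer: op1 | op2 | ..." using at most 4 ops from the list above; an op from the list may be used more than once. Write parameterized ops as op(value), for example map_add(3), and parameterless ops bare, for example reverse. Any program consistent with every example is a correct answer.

filter_lt(-7) | map_mul(-7) | count_odd

Check, running the answer program on each example:
  [-19, 36, 39, 3, -15, -28, 19, -6, 27] -> [-19, -15, -28] -> [133, 105, 196] -> 2
  [45, 47, -50, 38, 28, -14, 3] -> [-50, -14] -> [350, 98] -> 0
  [-36, -46, -40, -21, 25] -> [-36, -46, -40, -21] -> [252, 322, 280, 147] -> 1
  [-29, -13, 31, 40, 50] -> [-29, -13] -> [203, 91] -> 2
  [17, 33, 2, 19] -> [] -> [] -> 0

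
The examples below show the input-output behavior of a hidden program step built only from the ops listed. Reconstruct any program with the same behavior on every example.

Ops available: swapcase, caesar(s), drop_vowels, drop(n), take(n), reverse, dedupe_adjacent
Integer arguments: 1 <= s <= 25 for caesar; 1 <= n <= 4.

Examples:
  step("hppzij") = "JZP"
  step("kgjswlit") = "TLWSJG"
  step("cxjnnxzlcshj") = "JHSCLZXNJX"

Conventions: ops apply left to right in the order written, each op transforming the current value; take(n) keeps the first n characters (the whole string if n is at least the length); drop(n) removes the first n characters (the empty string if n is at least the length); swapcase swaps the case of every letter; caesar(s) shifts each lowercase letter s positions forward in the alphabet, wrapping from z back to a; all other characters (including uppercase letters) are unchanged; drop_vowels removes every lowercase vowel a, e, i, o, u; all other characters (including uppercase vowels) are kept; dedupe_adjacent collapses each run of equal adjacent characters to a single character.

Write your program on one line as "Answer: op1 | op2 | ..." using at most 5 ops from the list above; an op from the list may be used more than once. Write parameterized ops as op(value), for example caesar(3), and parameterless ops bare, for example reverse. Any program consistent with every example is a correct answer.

drop(1) | dedupe_adjacent | drop_vowels | reverse | swapcase

Check, running the answer program on each example:
  "hppzij" -> "ppzij" -> "pzij" -> "pzj" -> "jzp" -> "JZP"
  "kgjswlit" -> "gjswlit" -> "gjswlit" -> "gjswlt" -> "tlwsjg" -> "TLWSJG"
  "cxjnnxzlcshj" -> "xjnnxzlcshj" -> "xjnxzlcshj" -> "xjnxzlcshj" -> "jhsclzxnjx" -> "JHSCLZXNJX"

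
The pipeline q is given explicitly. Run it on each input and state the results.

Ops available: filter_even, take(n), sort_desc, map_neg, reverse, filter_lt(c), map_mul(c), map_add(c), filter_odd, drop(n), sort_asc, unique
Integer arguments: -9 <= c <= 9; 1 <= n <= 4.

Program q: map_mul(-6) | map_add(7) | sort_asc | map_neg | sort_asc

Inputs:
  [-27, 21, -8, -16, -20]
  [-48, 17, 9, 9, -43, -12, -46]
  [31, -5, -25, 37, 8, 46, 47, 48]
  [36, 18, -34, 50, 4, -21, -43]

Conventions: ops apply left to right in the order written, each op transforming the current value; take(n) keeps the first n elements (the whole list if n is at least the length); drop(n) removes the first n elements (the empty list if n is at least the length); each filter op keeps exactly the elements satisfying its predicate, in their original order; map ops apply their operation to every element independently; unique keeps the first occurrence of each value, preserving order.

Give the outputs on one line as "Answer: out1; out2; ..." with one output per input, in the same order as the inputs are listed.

Execution, op by op:
  [-27, 21, -8, -16, -20] -> [162, -126, 48, 96, 120] -> [169, -119, 55, 103, 127] -> [-119, 55, 103, 127, 169] -> [119, -55, -103, -127, -169] -> [-169, -127, -103, -55, 119]
  [-48, 17, 9, 9, -43, -12, -46] -> [288, -102, -54, -54, 258, 72, 276] -> [295, -95, -47, -47, 265, 79, 283] -> [-95, -47, -47, 79, 265, 283, 295] -> [95, 47, 47, -79, -265, -283, -295] -> [-295, -283, -265, -79, 47, 47, 95]
  [31, -5, -25, 37, 8, 46, 47, 48] -> [-186, 30, 150, -222, -48, -276, -282, -288] -> [-179, 37, 157, -215, -41, -269, -275, -281] -> [-281, -275, -269, -215, -179, -41, 37, 157] -> [281, 275, 269, 215, 179, 41, -37, -157] -> [-157, -37, 41, 179, 215, 269, 275, 281]
  [36, 18, -34, 50, 4, -21, -43] -> [-216, -108, 204, -300, -24, 126, 258] -> [-209, -101, 211, -293, -17, 133, 265] -> [-293, -209, -101, -17, 133, 211, 265] -> [293, 209, 101, 17, -133, -211, -265] -> [-265, -211, -133, 17, 101, 209, 293]

[-169, -127, -103, -55, 119]; [-295, -283, -265, -79, 47, 47, 95]; [-157, -37, 41, 179, 215, 269, 275, 281]; [-265, -211, -133, 17, 101, 209, 293]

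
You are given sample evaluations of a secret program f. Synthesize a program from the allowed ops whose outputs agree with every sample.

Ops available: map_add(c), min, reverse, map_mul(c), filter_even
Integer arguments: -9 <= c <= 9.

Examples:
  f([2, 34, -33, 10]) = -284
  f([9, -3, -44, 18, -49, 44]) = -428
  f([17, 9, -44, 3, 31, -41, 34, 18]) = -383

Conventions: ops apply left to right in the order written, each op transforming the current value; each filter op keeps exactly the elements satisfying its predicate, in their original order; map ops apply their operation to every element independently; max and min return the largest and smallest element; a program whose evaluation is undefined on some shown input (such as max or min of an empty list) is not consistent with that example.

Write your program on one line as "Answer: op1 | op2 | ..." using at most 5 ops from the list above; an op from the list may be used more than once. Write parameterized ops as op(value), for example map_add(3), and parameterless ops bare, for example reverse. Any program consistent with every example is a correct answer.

map_mul(9) | map_add(8) | map_add(6) | map_add(-1) | min

Check, running the answer program on each example:
  [2, 34, -33, 10] -> [18, 306, -297, 90] -> [26, 314, -289, 98] -> [32, 320, -283, 104] -> [31, 319, -284, 103] -> -284
  [9, -3, -44, 18, -49, 44] -> [81, -27, -396, 162, -441, 396] -> [89, -19, -388, 170, -433, 404] -> [95, -13, -382, 176, -427, 410] -> [94, -14, -383, 175, -428, 409] -> -428
  [17, 9, -44, 3, 31, -41, 34, 18] -> [153, 81, -396, 27, 279, -369, 306, 162] -> [161, 89, -388, 35, 287, -361, 314, 170] -> [167, 95, -382, 41, 293, -355, 320, 176] -> [166, 94, -383, 40, 292, -356, 319, 175] -> -383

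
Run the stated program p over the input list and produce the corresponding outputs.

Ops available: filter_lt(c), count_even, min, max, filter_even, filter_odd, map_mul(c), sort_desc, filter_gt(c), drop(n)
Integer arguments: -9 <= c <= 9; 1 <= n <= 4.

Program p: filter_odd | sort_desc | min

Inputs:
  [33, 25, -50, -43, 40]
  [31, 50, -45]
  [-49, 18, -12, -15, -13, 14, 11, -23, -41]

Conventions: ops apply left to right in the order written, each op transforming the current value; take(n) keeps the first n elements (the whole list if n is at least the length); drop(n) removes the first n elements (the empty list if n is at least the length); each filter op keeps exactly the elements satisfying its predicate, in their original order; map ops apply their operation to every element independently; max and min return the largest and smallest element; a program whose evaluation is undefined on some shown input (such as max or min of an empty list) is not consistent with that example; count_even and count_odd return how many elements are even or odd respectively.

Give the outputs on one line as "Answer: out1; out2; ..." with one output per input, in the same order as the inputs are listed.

-43; -45; -49

Execution, op by op:
  [33, 25, -50, -43, 40] -> [33, 25, -43] -> [33, 25, -43] -> -43
  [31, 50, -45] -> [31, -45] -> [31, -45] -> -45
  [-49, 18, -12, -15, -13, 14, 11, -23, -41] -> [-49, -15, -13, 11, -23, -41] -> [11, -13, -15, -23, -41, -49] -> -49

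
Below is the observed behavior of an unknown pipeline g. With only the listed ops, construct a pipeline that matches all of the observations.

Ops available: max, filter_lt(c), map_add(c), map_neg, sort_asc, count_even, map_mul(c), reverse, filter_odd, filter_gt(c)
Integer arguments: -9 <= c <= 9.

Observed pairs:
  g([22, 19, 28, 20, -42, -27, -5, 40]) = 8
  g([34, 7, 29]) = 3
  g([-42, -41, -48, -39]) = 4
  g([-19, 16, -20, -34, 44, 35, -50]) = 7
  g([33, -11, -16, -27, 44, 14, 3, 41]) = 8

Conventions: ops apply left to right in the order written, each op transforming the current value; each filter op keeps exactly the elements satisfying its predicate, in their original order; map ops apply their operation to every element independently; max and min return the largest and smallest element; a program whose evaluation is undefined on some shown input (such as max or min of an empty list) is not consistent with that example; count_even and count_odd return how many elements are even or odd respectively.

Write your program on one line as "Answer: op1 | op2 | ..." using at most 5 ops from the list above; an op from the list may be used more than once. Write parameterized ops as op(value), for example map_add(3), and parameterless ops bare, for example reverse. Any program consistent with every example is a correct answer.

map_add(3) | map_neg | map_mul(6) | count_even

Check, running the answer program on each example:
  [22, 19, 28, 20, -42, -27, -5, 40] -> [25, 22, 31, 23, -39, -24, -2, 43] -> [-25, -22, -31, -23, 39, 24, 2, -43] -> [-150, -132, -186, -138, 234, 144, 12, -258] -> 8
  [34, 7, 29] -> [37, 10, 32] -> [-37, -10, -32] -> [-222, -60, -192] -> 3
  [-42, -41, -48, -39] -> [-39, -38, -45, -36] -> [39, 38, 45, 36] -> [234, 228, 270, 216] -> 4
  [-19, 16, -20, -34, 44, 35, -50] -> [-16, 19, -17, -31, 47, 38, -47] -> [16, -19, 17, 31, -47, -38, 47] -> [96, -114, 102, 186, -282, -228, 282] -> 7
  [33, -11, -16, -27, 44, 14, 3, 41] -> [36, -8, -13, -24, 47, 17, 6, 44] -> [-36, 8, 13, 24, -47, -17, -6, -44] -> [-216, 48, 78, 144, -282, -102, -36, -264] -> 8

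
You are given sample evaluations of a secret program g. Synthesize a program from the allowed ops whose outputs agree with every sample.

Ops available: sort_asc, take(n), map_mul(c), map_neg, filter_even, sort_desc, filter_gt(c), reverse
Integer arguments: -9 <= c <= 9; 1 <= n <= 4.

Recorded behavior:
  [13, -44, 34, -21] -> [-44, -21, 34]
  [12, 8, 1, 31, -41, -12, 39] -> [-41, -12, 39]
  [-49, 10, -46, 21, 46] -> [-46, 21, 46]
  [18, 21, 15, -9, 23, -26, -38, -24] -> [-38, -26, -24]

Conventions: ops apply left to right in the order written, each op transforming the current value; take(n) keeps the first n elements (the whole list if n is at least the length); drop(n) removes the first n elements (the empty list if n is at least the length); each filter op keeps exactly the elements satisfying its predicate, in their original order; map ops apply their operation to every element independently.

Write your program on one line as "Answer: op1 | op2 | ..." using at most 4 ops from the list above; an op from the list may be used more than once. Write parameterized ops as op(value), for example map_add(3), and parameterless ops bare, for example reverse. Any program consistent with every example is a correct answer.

reverse | take(3) | sort_asc

Check, running the answer program on each example:
  [13, -44, 34, -21] -> [-21, 34, -44, 13] -> [-21, 34, -44] -> [-44, -21, 34]
  [12, 8, 1, 31, -41, -12, 39] -> [39, -12, -41, 31, 1, 8, 12] -> [39, -12, -41] -> [-41, -12, 39]
  [-49, 10, -46, 21, 46] -> [46, 21, -46, 10, -49] -> [46, 21, -46] -> [-46, 21, 46]
  [18, 21, 15, -9, 23, -26, -38, -24] -> [-24, -38, -26, 23, -9, 15, 21, 18] -> [-24, -38, -26] -> [-38, -26, -24]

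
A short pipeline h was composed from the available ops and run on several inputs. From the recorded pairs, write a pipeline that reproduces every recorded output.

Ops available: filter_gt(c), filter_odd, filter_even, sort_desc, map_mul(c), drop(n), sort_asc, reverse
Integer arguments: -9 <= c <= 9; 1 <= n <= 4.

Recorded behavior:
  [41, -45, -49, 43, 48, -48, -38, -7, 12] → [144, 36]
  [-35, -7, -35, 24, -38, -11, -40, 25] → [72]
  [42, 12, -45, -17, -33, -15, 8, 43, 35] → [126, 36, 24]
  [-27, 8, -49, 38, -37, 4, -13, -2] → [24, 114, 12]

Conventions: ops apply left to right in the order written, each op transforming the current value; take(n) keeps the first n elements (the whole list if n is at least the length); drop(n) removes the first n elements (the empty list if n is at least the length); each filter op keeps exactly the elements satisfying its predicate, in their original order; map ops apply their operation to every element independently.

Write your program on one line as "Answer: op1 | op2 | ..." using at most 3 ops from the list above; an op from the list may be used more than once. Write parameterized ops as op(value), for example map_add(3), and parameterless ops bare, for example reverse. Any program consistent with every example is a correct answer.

map_mul(3) | filter_even | filter_gt(4)

Check, running the answer program on each example:
  [41, -45, -49, 43, 48, -48, -38, -7, 12] -> [123, -135, -147, 129, 144, -144, -114, -21, 36] -> [144, -144, -114, 36] -> [144, 36]
  [-35, -7, -35, 24, -38, -11, -40, 25] -> [-105, -21, -105, 72, -114, -33, -120, 75] -> [72, -114, -120] -> [72]
  [42, 12, -45, -17, -33, -15, 8, 43, 35] -> [126, 36, -135, -51, -99, -45, 24, 129, 105] -> [126, 36, 24] -> [126, 36, 24]
  [-27, 8, -49, 38, -37, 4, -13, -2] -> [-81, 24, -147, 114, -111, 12, -39, -6] -> [24, 114, 12, -6] -> [24, 114, 12]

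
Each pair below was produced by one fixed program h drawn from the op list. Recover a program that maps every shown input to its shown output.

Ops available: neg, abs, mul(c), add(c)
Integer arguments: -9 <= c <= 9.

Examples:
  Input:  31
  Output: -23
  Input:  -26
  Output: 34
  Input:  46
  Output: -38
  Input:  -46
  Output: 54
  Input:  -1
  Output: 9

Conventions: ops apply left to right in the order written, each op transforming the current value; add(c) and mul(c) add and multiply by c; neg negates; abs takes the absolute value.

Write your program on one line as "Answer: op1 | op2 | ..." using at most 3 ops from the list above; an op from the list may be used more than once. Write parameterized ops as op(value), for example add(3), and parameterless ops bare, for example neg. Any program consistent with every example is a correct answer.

add(-8) | neg

Check, running the answer program on each example:
  31 -> 23 -> -23
  -26 -> -34 -> 34
  46 -> 38 -> -38
  -46 -> -54 -> 54
  -1 -> -9 -> 9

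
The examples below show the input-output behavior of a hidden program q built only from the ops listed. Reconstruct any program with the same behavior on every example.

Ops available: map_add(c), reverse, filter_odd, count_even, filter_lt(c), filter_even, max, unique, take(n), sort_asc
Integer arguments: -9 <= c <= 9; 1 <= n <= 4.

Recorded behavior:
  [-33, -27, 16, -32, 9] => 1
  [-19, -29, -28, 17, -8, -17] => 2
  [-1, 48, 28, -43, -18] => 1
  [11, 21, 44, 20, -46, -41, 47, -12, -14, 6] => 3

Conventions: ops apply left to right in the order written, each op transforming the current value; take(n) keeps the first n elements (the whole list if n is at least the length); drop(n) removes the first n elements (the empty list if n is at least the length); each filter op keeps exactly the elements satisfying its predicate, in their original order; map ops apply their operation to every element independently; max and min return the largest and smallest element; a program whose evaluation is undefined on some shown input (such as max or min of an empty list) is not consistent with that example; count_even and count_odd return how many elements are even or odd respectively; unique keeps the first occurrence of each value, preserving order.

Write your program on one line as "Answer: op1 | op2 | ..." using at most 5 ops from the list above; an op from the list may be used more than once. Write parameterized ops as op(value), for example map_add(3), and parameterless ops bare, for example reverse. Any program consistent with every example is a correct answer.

reverse | filter_lt(2) | filter_lt(-6) | filter_even | count_even

Check, running the answer program on each example:
  [-33, -27, 16, -32, 9] -> [9, -32, 16, -27, -33] -> [-32, -27, -33] -> [-32, -27, -33] -> [-32] -> 1
  [-19, -29, -28, 17, -8, -17] -> [-17, -8, 17, -28, -29, -19] -> [-17, -8, -28, -29, -19] -> [-17, -8, -28, -29, -19] -> [-8, -28] -> 2
  [-1, 48, 28, -43, -18] -> [-18, -43, 28, 48, -1] -> [-18, -43, -1] -> [-18, -43] -> [-18] -> 1
  [11, 21, 44, 20, -46, -41, 47, -12, -14, 6] -> [6, -14, -12, 47, -41, -46, 20, 44, 21, 11] -> [-14, -12, -41, -46] -> [-14, -12, -41, -46] -> [-14, -12, -46] -> 3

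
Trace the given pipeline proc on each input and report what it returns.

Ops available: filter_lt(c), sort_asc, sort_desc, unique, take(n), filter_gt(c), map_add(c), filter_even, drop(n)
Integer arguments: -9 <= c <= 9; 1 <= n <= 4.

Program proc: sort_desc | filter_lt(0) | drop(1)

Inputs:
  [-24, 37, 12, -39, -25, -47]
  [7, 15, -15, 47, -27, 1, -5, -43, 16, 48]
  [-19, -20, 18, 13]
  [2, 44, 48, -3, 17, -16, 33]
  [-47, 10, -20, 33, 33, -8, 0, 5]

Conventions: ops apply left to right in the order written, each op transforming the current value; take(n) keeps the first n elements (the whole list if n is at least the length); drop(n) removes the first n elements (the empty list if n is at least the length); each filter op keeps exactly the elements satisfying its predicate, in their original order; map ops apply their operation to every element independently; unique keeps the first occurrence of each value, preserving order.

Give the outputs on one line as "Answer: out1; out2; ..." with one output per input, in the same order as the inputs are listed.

Execution, op by op:
  [-24, 37, 12, -39, -25, -47] -> [37, 12, -24, -25, -39, -47] -> [-24, -25, -39, -47] -> [-25, -39, -47]
  [7, 15, -15, 47, -27, 1, -5, -43, 16, 48] -> [48, 47, 16, 15, 7, 1, -5, -15, -27, -43] -> [-5, -15, -27, -43] -> [-15, -27, -43]
  [-19, -20, 18, 13] -> [18, 13, -19, -20] -> [-19, -20] -> [-20]
  [2, 44, 48, -3, 17, -16, 33] -> [48, 44, 33, 17, 2, -3, -16] -> [-3, -16] -> [-16]
  [-47, 10, -20, 33, 33, -8, 0, 5] -> [33, 33, 10, 5, 0, -8, -20, -47] -> [-8, -20, -47] -> [-20, -47]

[-25, -39, -47]; [-15, -27, -43]; [-20]; [-16]; [-20, -47]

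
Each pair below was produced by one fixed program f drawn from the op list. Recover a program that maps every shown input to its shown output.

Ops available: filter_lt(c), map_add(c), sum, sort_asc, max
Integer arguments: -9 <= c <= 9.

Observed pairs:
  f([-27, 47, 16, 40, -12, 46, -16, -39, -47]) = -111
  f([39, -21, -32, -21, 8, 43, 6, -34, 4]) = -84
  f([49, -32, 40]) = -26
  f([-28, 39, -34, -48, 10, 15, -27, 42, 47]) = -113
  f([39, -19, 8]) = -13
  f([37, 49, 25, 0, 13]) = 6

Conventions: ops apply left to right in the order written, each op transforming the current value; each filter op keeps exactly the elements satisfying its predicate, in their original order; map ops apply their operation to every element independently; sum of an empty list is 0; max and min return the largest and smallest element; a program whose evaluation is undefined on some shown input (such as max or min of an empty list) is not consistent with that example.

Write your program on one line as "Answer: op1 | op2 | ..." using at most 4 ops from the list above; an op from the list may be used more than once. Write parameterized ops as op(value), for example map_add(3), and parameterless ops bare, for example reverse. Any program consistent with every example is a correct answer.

filter_lt(7) | filter_lt(3) | map_add(6) | sum

Check, running the answer program on each example:
  [-27, 47, 16, 40, -12, 46, -16, -39, -47] -> [-27, -12, -16, -39, -47] -> [-27, -12, -16, -39, -47] -> [-21, -6, -10, -33, -41] -> -111
  [39, -21, -32, -21, 8, 43, 6, -34, 4] -> [-21, -32, -21, 6, -34, 4] -> [-21, -32, -21, -34] -> [-15, -26, -15, -28] -> -84
  [49, -32, 40] -> [-32] -> [-32] -> [-26] -> -26
  [-28, 39, -34, -48, 10, 15, -27, 42, 47] -> [-28, -34, -48, -27] -> [-28, -34, -48, -27] -> [-22, -28, -42, -21] -> -113
  [39, -19, 8] -> [-19] -> [-19] -> [-13] -> -13
  [37, 49, 25, 0, 13] -> [0] -> [0] -> [6] -> 6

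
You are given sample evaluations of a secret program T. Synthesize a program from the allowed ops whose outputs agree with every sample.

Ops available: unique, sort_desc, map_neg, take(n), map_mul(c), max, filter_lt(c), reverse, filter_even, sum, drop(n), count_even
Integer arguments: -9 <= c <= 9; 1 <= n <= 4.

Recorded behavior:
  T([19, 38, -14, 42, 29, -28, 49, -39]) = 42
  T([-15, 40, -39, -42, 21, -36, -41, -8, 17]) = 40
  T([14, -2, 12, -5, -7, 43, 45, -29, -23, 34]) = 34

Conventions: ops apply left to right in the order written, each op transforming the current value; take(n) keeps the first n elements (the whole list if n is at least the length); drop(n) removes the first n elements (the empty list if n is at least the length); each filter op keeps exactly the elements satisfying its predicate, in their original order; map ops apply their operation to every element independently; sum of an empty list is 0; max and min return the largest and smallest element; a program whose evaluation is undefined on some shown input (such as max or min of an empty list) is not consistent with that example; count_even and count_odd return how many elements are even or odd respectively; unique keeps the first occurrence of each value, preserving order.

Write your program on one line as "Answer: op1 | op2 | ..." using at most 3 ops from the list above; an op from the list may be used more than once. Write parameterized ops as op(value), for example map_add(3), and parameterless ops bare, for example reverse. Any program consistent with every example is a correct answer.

filter_even | sort_desc | max

Check, running the answer program on each example:
  [19, 38, -14, 42, 29, -28, 49, -39] -> [38, -14, 42, -28] -> [42, 38, -14, -28] -> 42
  [-15, 40, -39, -42, 21, -36, -41, -8, 17] -> [40, -42, -36, -8] -> [40, -8, -36, -42] -> 40
  [14, -2, 12, -5, -7, 43, 45, -29, -23, 34] -> [14, -2, 12, 34] -> [34, 14, 12, -2] -> 34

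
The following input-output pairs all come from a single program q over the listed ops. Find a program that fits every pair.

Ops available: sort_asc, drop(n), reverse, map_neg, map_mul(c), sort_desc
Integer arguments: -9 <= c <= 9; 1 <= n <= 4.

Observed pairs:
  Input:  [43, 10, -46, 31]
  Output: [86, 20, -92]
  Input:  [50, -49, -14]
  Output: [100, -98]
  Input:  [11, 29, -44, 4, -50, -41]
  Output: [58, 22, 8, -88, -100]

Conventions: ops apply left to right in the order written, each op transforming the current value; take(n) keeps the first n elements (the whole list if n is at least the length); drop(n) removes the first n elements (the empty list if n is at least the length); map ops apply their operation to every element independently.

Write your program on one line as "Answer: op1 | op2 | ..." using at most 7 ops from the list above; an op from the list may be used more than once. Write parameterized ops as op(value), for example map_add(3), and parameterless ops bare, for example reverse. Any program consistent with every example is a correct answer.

map_mul(2) | reverse | map_neg | drop(1) | map_neg | sort_desc

Check, running the answer program on each example:
  [43, 10, -46, 31] -> [86, 20, -92, 62] -> [62, -92, 20, 86] -> [-62, 92, -20, -86] -> [92, -20, -86] -> [-92, 20, 86] -> [86, 20, -92]
  [50, -49, -14] -> [100, -98, -28] -> [-28, -98, 100] -> [28, 98, -100] -> [98, -100] -> [-98, 100] -> [100, -98]
  [11, 29, -44, 4, -50, -41] -> [22, 58, -88, 8, -100, -82] -> [-82, -100, 8, -88, 58, 22] -> [82, 100, -8, 88, -58, -22] -> [100, -8, 88, -58, -22] -> [-100, 8, -88, 58, 22] -> [58, 22, 8, -88, -100]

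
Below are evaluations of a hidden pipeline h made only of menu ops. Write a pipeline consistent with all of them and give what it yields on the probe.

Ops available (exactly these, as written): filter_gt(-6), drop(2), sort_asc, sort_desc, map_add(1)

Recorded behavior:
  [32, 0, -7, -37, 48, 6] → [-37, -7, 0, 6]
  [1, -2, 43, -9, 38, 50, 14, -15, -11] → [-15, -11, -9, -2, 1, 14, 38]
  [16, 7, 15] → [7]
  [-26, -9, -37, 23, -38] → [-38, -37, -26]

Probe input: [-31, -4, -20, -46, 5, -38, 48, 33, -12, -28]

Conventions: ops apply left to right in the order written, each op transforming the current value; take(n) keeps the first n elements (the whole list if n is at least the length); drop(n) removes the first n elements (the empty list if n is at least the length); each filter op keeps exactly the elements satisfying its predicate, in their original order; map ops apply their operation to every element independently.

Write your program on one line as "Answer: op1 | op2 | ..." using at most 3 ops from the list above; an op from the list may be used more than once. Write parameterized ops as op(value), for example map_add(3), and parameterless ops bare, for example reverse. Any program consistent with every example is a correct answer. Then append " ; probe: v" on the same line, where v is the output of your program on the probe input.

sort_desc | drop(2) | sort_asc ; probe: [-46, -38, -31, -28, -20, -12, -4, 5]

Check, running the answer program on each example:
  [32, 0, -7, -37, 48, 6] -> [48, 32, 6, 0, -7, -37] -> [6, 0, -7, -37] -> [-37, -7, 0, 6]
  [1, -2, 43, -9, 38, 50, 14, -15, -11] -> [50, 43, 38, 14, 1, -2, -9, -11, -15] -> [38, 14, 1, -2, -9, -11, -15] -> [-15, -11, -9, -2, 1, 14, 38]
  [16, 7, 15] -> [16, 15, 7] -> [7] -> [7]
  [-26, -9, -37, 23, -38] -> [23, -9, -26, -37, -38] -> [-26, -37, -38] -> [-38, -37, -26]
  probe: [-31, -4, -20, -46, 5, -38, 48, 33, -12, -28] -> [48, 33, 5, -4, -12, -20, -28, -31, -38, -46] -> [5, -4, -12, -20, -28, -31, -38, -46] -> [-46, -38, -31, -28, -20, -12, -4, 5]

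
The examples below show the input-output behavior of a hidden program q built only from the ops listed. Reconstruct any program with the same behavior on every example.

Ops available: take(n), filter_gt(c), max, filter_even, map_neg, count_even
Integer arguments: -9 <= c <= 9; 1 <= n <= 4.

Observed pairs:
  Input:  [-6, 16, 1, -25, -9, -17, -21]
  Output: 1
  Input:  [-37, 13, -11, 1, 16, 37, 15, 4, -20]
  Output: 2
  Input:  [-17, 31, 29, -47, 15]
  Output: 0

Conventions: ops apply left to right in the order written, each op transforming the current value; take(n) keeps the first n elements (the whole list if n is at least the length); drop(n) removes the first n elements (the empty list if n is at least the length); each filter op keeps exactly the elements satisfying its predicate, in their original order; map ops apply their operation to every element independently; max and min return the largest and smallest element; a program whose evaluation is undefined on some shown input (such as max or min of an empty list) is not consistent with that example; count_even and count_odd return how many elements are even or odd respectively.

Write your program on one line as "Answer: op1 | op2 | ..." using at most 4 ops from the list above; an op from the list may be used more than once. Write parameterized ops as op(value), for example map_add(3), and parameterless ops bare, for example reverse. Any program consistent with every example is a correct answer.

filter_even | filter_gt(-8) | filter_gt(-1) | count_even

Check, running the answer program on each example:
  [-6, 16, 1, -25, -9, -17, -21] -> [-6, 16] -> [-6, 16] -> [16] -> 1
  [-37, 13, -11, 1, 16, 37, 15, 4, -20] -> [16, 4, -20] -> [16, 4] -> [16, 4] -> 2
  [-17, 31, 29, -47, 15] -> [] -> [] -> [] -> 0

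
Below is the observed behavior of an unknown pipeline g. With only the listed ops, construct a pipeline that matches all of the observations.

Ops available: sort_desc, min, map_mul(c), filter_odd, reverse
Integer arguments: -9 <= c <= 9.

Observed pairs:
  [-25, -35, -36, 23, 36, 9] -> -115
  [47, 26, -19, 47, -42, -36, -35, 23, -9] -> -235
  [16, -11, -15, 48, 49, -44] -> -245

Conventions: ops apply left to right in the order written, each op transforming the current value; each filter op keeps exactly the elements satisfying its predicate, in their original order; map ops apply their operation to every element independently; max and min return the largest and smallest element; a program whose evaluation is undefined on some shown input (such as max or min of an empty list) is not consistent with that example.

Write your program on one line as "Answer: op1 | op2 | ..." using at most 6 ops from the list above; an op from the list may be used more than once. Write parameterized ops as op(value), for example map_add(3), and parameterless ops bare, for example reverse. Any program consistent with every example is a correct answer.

reverse | filter_odd | map_mul(-5) | sort_desc | min

Check, running the answer program on each example:
  [-25, -35, -36, 23, 36, 9] -> [9, 36, 23, -36, -35, -25] -> [9, 23, -35, -25] -> [-45, -115, 175, 125] -> [175, 125, -45, -115] -> -115
  [47, 26, -19, 47, -42, -36, -35, 23, -9] -> [-9, 23, -35, -36, -42, 47, -19, 26, 47] -> [-9, 23, -35, 47, -19, 47] -> [45, -115, 175, -235, 95, -235] -> [175, 95, 45, -115, -235, -235] -> -235
  [16, -11, -15, 48, 49, -44] -> [-44, 49, 48, -15, -11, 16] -> [49, -15, -11] -> [-245, 75, 55] -> [75, 55, -245] -> -245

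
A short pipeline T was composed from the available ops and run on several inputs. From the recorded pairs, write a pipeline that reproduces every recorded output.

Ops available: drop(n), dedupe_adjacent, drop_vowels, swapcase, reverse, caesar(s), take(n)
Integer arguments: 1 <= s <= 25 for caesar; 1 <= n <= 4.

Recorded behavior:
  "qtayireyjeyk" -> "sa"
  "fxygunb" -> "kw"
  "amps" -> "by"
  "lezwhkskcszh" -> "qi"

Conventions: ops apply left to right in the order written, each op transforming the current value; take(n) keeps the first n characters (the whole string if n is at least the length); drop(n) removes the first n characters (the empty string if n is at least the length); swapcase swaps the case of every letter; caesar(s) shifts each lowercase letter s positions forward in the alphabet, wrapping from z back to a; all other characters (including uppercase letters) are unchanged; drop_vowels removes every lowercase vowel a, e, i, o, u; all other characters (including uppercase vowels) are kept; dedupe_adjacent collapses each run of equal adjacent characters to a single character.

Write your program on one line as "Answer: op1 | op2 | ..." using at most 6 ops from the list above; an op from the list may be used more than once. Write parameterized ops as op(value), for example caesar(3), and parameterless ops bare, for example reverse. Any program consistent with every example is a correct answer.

caesar(10) | reverse | drop_vowels | take(2) | caesar(25)

Check, running the answer program on each example:
  "qtayireyjeyk" -> "adkisboitoiu" -> "uiotiobsikda" -> "tbskd" -> "tb" -> "sa"
  "fxygunb" -> "phiqexl" -> "lxeqihp" -> "lxqhp" -> "lx" -> "kw"
  "amps" -> "kwzc" -> "czwk" -> "czwk" -> "cz" -> "by"
  "lezwhkskcszh" -> "vojgrucumcjr" -> "rjcmucurgjov" -> "rjcmcrgjv" -> "rj" -> "qi"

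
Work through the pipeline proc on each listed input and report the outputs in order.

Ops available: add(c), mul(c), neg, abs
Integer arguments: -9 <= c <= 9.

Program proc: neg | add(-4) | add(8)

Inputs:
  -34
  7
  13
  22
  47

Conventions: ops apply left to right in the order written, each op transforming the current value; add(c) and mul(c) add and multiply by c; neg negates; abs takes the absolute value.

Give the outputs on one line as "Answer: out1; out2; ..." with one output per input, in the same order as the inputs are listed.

Execution, op by op:
  -34 -> 34 -> 30 -> 38
  7 -> -7 -> -11 -> -3
  13 -> -13 -> -17 -> -9
  22 -> -22 -> -26 -> -18
  47 -> -47 -> -51 -> -43

38; -3; -9; -18; -43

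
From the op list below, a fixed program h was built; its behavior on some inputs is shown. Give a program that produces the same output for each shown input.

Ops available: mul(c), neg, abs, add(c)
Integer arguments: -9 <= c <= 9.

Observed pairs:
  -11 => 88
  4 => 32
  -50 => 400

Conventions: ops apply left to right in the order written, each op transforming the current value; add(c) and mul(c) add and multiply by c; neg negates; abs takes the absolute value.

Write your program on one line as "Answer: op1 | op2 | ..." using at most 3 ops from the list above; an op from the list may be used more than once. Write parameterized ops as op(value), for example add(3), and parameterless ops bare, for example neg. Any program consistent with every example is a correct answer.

neg | mul(-8) | abs

Check, running the answer program on each example:
  -11 -> 11 -> -88 -> 88
  4 -> -4 -> 32 -> 32
  -50 -> 50 -> -400 -> 400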